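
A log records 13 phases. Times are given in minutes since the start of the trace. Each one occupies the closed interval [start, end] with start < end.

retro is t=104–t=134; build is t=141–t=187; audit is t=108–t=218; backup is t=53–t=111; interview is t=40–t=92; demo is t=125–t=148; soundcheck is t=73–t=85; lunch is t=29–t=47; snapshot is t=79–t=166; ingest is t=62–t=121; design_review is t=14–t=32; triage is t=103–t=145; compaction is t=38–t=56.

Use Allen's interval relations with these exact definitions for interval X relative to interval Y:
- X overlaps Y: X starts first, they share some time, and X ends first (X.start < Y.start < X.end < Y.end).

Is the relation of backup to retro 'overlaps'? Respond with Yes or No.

backup = [t=53, t=111], retro = [t=104, t=134].
Actual relation of backup to retro: overlaps.
Asked whether 'overlaps' holds → Yes.

Yes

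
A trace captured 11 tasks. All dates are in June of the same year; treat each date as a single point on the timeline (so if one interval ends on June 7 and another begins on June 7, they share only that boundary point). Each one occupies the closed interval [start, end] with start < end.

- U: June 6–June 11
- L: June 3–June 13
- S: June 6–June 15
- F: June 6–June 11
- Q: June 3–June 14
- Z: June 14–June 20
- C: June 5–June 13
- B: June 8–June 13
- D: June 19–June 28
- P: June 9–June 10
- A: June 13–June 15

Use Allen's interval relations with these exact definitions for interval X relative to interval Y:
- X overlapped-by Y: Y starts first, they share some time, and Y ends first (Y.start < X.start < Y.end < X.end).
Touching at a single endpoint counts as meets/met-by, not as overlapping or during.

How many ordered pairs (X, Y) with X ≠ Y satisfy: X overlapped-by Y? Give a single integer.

9

Checking all 110 ordered pairs for relation 'overlapped-by'; matching pairs in alphabetical order:
(A, Q): A overlapped-by Q ✓
(B, F): B overlapped-by F ✓
(B, U): B overlapped-by U ✓
(D, Z): D overlapped-by Z ✓
(S, C): S overlapped-by C ✓
(S, L): S overlapped-by L ✓
(S, Q): S overlapped-by Q ✓
(Z, A): Z overlapped-by A ✓
(Z, S): Z overlapped-by S ✓
Count: 9.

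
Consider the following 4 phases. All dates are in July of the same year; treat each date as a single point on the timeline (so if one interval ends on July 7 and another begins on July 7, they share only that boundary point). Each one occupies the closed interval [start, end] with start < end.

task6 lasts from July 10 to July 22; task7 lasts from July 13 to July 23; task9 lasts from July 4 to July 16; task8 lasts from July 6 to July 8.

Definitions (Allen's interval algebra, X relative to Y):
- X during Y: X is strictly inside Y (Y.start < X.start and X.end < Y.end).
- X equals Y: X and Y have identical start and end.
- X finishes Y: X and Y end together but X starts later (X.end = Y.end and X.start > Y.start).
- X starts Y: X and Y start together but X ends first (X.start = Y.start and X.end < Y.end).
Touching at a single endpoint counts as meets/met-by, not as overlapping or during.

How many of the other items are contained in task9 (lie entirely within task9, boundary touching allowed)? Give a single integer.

Target task9 = [July 4, July 16].
task6 [July 10, July 22] → overlapped-by → no.
task7 [July 13, July 23] → overlapped-by → no.
task8 [July 6, July 8] → during → counts.
Total: 1.

1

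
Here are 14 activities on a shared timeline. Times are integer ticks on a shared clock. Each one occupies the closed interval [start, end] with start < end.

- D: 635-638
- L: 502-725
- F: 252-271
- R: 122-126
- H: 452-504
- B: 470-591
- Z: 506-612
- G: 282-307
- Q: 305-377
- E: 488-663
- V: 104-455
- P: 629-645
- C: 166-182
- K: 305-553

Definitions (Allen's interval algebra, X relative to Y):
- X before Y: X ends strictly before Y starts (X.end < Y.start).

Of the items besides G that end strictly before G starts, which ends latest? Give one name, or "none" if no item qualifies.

F

Target G = [282, 307].
B [470, 591] → after → excluded.
C [166, 182] → before → candidate.
D [635, 638] → after → excluded.
E [488, 663] → after → excluded.
F [252, 271] → before → candidate.
H [452, 504] → after → excluded.
K [305, 553] → overlapped-by → excluded.
L [502, 725] → after → excluded.
P [629, 645] → after → excluded.
Q [305, 377] → overlapped-by → excluded.
R [122, 126] → before → candidate.
V [104, 455] → contains → excluded.
Z [506, 612] → after → excluded.
Among candidates, latest end is 271 → F.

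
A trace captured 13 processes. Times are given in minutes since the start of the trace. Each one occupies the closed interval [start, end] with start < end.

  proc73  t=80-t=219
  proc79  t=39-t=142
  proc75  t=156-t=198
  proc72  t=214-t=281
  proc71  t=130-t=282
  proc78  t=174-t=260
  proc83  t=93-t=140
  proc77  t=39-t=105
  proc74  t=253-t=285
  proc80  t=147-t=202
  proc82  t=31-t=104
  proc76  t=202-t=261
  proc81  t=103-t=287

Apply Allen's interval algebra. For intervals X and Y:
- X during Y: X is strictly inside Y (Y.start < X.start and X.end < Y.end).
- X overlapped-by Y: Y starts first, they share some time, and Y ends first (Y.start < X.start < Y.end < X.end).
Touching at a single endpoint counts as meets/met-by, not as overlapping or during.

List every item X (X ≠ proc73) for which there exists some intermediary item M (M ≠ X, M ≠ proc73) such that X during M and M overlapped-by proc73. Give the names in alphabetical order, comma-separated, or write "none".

proc71, proc72, proc74, proc75, proc76, proc78, proc80

Target proc73 = [t=80, t=219].
Intermediaries M with M overlapped-by proc73: proc71, proc72, proc76, proc78, proc81.
Via proc71 — items with X during proc71: proc72, proc75, proc76, proc78, proc80.
Via proc72 — items with X during proc72: none.
Via proc76 — items with X during proc76: none.
Via proc78 — items with X during proc78: none.
Via proc81 — items with X during proc81: proc71, proc72, proc74, proc75, proc76, proc78, proc80.
Union: proc71, proc72, proc74, proc75, proc76, proc78, proc80.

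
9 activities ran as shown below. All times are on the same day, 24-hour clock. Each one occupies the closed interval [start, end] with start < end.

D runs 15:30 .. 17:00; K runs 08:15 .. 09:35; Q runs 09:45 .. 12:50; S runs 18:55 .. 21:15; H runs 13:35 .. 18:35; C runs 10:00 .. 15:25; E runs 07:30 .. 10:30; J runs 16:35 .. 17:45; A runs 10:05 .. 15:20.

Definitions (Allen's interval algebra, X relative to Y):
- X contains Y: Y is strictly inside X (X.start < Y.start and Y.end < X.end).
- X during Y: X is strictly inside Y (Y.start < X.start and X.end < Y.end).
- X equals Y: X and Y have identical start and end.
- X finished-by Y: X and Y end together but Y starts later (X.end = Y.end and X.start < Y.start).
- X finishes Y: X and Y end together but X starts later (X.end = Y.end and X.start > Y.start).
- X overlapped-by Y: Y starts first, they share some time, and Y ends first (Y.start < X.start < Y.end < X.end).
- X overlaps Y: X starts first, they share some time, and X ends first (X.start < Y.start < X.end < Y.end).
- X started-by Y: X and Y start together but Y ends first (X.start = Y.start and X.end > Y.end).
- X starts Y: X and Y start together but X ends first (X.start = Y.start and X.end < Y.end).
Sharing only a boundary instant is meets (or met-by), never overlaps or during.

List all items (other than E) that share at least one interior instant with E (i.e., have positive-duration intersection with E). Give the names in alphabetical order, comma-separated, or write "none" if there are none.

A, C, K, Q

Target E = [07:30, 10:30].
A [10:05, 15:20] → overlapped-by → yes.
C [10:00, 15:25] → overlapped-by → yes.
D [15:30, 17:00] → after → no.
H [13:35, 18:35] → after → no.
J [16:35, 17:45] → after → no.
K [08:15, 09:35] → during → yes.
Q [09:45, 12:50] → overlapped-by → yes.
S [18:55, 21:15] → after → no.
Result: A, C, K, Q.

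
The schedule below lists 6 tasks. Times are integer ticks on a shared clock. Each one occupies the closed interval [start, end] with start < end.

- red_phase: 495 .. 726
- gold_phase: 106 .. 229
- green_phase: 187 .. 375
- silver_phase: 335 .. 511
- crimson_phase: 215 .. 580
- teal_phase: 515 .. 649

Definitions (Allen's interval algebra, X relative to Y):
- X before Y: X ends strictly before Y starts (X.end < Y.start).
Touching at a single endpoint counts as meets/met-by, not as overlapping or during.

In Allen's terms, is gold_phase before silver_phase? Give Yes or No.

Yes

gold_phase = [106, 229], silver_phase = [335, 511].
Actual relation of gold_phase to silver_phase: before.
Asked whether 'before' holds → Yes.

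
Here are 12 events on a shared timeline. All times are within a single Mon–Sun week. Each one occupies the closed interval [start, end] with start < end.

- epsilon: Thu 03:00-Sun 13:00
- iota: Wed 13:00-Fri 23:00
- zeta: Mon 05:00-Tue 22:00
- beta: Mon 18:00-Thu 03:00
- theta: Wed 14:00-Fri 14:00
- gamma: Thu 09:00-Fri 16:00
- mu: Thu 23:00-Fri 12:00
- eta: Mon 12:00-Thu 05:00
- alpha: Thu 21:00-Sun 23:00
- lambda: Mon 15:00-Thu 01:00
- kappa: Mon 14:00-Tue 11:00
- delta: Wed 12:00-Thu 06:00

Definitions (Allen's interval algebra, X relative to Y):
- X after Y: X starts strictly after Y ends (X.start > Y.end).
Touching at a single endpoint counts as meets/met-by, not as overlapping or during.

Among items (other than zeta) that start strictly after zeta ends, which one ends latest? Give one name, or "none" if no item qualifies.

alpha

Target zeta = [Mon 05:00, Tue 22:00].
alpha [Thu 21:00, Sun 23:00] → after → candidate.
beta [Mon 18:00, Thu 03:00] → overlapped-by → excluded.
delta [Wed 12:00, Thu 06:00] → after → candidate.
epsilon [Thu 03:00, Sun 13:00] → after → candidate.
eta [Mon 12:00, Thu 05:00] → overlapped-by → excluded.
gamma [Thu 09:00, Fri 16:00] → after → candidate.
iota [Wed 13:00, Fri 23:00] → after → candidate.
kappa [Mon 14:00, Tue 11:00] → during → excluded.
lambda [Mon 15:00, Thu 01:00] → overlapped-by → excluded.
mu [Thu 23:00, Fri 12:00] → after → candidate.
theta [Wed 14:00, Fri 14:00] → after → candidate.
Among candidates, latest end is Sun 23:00 → alpha.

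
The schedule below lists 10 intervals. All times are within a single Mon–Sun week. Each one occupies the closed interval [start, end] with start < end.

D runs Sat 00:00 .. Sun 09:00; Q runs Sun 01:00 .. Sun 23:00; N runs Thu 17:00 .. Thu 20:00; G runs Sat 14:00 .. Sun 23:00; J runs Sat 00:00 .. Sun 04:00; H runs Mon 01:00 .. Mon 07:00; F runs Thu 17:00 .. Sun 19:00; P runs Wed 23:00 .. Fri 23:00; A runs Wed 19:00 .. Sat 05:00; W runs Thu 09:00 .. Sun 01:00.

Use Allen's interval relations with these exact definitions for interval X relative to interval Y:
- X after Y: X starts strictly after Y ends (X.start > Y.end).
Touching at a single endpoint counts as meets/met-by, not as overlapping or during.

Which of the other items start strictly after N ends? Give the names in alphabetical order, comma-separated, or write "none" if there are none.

D, G, J, Q

Target N = [Thu 17:00, Thu 20:00].
A [Wed 19:00, Sat 05:00] → contains → no.
D [Sat 00:00, Sun 09:00] → after → yes.
F [Thu 17:00, Sun 19:00] → started-by → no.
G [Sat 14:00, Sun 23:00] → after → yes.
H [Mon 01:00, Mon 07:00] → before → no.
J [Sat 00:00, Sun 04:00] → after → yes.
P [Wed 23:00, Fri 23:00] → contains → no.
Q [Sun 01:00, Sun 23:00] → after → yes.
W [Thu 09:00, Sun 01:00] → contains → no.
Result: D, G, J, Q.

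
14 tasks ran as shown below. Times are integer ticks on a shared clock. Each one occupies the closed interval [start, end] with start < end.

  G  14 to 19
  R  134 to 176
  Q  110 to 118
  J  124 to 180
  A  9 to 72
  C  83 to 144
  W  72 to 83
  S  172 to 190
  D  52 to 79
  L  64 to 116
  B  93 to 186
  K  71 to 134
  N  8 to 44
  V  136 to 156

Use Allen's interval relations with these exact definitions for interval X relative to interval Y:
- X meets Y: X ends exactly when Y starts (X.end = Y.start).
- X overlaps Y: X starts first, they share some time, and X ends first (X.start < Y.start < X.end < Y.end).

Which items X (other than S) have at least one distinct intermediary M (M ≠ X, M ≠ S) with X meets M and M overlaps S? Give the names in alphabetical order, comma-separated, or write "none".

K

Target S = [172, 190].
Intermediaries M with M overlaps S: B, J, R.
Via B — items with X meets B: none.
Via J — items with X meets J: none.
Via R — items with X meets R: K.
Union: K.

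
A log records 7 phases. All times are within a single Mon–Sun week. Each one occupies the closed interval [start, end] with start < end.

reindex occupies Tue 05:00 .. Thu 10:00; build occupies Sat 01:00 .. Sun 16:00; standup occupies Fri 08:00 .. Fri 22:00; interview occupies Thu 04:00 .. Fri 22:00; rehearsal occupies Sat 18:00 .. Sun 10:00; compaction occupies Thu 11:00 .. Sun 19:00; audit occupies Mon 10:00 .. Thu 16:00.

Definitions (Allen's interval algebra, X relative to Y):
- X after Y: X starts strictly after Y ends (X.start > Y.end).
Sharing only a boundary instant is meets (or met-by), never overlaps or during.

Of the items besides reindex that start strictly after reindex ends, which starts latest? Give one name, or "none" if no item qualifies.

Target reindex = [Tue 05:00, Thu 10:00].
audit [Mon 10:00, Thu 16:00] → contains → excluded.
build [Sat 01:00, Sun 16:00] → after → candidate.
compaction [Thu 11:00, Sun 19:00] → after → candidate.
interview [Thu 04:00, Fri 22:00] → overlapped-by → excluded.
rehearsal [Sat 18:00, Sun 10:00] → after → candidate.
standup [Fri 08:00, Fri 22:00] → after → candidate.
Among candidates, latest start is Sat 18:00 → rehearsal.

rehearsal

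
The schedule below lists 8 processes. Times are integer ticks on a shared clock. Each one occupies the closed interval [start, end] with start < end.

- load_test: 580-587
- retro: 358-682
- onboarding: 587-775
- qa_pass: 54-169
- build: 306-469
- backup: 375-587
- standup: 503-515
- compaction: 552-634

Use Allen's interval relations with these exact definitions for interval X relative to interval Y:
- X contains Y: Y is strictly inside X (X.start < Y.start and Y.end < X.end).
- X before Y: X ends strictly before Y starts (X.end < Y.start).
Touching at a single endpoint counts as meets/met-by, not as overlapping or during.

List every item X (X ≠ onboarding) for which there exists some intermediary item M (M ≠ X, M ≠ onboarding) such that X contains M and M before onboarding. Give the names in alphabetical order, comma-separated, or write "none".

backup, retro

Target onboarding = [587, 775].
Intermediaries M with M before onboarding: build, qa_pass, standup.
Via build — items with X contains build: none.
Via qa_pass — items with X contains qa_pass: none.
Via standup — items with X contains standup: backup, retro.
Union: backup, retro.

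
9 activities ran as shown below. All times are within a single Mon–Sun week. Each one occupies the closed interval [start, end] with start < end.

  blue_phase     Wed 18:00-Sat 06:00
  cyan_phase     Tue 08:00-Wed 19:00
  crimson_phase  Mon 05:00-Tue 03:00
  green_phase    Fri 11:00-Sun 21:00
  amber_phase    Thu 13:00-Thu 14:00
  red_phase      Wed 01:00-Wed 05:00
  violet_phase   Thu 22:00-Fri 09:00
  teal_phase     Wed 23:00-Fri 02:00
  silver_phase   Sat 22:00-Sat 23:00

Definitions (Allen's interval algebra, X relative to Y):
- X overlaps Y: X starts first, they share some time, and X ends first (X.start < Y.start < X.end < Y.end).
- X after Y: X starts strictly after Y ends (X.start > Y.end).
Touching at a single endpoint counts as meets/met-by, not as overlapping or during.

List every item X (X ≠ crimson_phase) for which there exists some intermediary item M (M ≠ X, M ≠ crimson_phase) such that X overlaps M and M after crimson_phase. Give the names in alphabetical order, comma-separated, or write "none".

Target crimson_phase = [Mon 05:00, Tue 03:00].
Intermediaries M with M after crimson_phase: amber_phase, blue_phase, cyan_phase, green_phase, red_phase, silver_phase, teal_phase, violet_phase.
Via amber_phase — items with X overlaps amber_phase: none.
Via blue_phase — items with X overlaps blue_phase: cyan_phase.
Via cyan_phase — items with X overlaps cyan_phase: none.
Via green_phase — items with X overlaps green_phase: blue_phase.
Via red_phase — items with X overlaps red_phase: none.
Via silver_phase — items with X overlaps silver_phase: none.
Via teal_phase — items with X overlaps teal_phase: none.
Via violet_phase — items with X overlaps violet_phase: teal_phase.
Union: blue_phase, cyan_phase, teal_phase.

blue_phase, cyan_phase, teal_phase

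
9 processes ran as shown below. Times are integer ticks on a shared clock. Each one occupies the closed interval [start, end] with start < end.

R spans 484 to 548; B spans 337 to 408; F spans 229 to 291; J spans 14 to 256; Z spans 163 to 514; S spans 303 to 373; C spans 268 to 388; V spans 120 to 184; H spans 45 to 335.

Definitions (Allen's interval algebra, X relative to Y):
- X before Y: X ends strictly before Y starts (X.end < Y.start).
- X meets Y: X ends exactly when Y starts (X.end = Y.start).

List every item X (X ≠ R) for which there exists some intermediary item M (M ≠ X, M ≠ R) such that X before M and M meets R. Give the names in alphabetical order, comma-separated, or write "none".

Target R = [484, 548].
Intermediaries M with M meets R: none.
Union: none.

none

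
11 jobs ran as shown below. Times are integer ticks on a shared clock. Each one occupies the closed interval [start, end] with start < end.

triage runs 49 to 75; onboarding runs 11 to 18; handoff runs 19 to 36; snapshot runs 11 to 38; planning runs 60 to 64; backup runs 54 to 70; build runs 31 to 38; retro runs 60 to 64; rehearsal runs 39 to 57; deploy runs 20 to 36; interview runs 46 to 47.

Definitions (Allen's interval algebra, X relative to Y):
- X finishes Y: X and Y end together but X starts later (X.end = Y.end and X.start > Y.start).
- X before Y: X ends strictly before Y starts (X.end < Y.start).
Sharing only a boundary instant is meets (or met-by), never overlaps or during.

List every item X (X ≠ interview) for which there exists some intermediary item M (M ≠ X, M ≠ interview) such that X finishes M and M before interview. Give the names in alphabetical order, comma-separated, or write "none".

build, deploy

Target interview = [46, 47].
Intermediaries M with M before interview: build, deploy, handoff, onboarding, snapshot.
Via build — items with X finishes build: none.
Via deploy — items with X finishes deploy: none.
Via handoff — items with X finishes handoff: deploy.
Via onboarding — items with X finishes onboarding: none.
Via snapshot — items with X finishes snapshot: build.
Union: build, deploy.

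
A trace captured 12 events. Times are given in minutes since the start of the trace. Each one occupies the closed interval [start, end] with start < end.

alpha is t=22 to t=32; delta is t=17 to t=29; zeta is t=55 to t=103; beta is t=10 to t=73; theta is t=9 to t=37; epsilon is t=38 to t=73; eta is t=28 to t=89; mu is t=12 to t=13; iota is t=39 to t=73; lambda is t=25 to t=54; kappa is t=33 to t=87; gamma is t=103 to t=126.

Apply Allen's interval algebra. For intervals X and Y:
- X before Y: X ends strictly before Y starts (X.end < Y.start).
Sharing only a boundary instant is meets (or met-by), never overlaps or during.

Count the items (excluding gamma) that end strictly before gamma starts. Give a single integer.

Target gamma = [t=103, t=126].
alpha [t=22, t=32] → before → counts.
beta [t=10, t=73] → before → counts.
delta [t=17, t=29] → before → counts.
epsilon [t=38, t=73] → before → counts.
eta [t=28, t=89] → before → counts.
iota [t=39, t=73] → before → counts.
kappa [t=33, t=87] → before → counts.
lambda [t=25, t=54] → before → counts.
mu [t=12, t=13] → before → counts.
theta [t=9, t=37] → before → counts.
zeta [t=55, t=103] → meets → no.
Total: 10.

10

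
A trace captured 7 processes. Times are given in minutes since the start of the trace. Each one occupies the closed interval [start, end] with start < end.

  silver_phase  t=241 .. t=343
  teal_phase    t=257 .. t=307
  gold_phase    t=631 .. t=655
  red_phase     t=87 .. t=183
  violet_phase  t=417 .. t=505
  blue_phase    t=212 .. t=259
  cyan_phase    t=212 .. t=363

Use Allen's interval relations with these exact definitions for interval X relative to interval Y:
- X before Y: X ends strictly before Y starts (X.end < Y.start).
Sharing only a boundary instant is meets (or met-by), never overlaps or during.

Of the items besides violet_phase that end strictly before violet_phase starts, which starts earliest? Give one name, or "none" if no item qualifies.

Target violet_phase = [t=417, t=505].
blue_phase [t=212, t=259] → before → candidate.
cyan_phase [t=212, t=363] → before → candidate.
gold_phase [t=631, t=655] → after → excluded.
red_phase [t=87, t=183] → before → candidate.
silver_phase [t=241, t=343] → before → candidate.
teal_phase [t=257, t=307] → before → candidate.
Among candidates, earliest start is t=87 → red_phase.

red_phase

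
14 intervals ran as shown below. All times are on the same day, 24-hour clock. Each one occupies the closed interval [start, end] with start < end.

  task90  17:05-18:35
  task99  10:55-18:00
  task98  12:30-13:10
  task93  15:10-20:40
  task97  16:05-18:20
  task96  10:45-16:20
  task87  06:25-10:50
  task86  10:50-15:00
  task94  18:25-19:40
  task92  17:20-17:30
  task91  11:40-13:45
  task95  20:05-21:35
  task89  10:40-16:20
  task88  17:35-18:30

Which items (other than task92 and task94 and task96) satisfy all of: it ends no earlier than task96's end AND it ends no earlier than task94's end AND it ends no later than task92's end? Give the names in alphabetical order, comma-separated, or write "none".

Conditions: its end is no earlier than task96's end (X.end >= 16:20) AND its end is no earlier than task94's end (X.end >= 19:40) AND its end is no later than task92's end (X.end <= 17:30).
task86: end 15:00 >= 16:20? ✗; end 15:00 >= 19:40? ✗; end 15:00 <= 17:30? ✓ → no.
task87: end 10:50 >= 16:20? ✗; end 10:50 >= 19:40? ✗; end 10:50 <= 17:30? ✓ → no.
task88: end 18:30 >= 16:20? ✓; end 18:30 >= 19:40? ✗; end 18:30 <= 17:30? ✗ → no.
task89: end 16:20 >= 16:20? ✓; end 16:20 >= 19:40? ✗; end 16:20 <= 17:30? ✓ → no.
task90: end 18:35 >= 16:20? ✓; end 18:35 >= 19:40? ✗; end 18:35 <= 17:30? ✗ → no.
task91: end 13:45 >= 16:20? ✗; end 13:45 >= 19:40? ✗; end 13:45 <= 17:30? ✓ → no.
task93: end 20:40 >= 16:20? ✓; end 20:40 >= 19:40? ✓; end 20:40 <= 17:30? ✗ → no.
task95: end 21:35 >= 16:20? ✓; end 21:35 >= 19:40? ✓; end 21:35 <= 17:30? ✗ → no.
task97: end 18:20 >= 16:20? ✓; end 18:20 >= 19:40? ✗; end 18:20 <= 17:30? ✗ → no.
task98: end 13:10 >= 16:20? ✗; end 13:10 >= 19:40? ✗; end 13:10 <= 17:30? ✓ → no.
task99: end 18:00 >= 16:20? ✓; end 18:00 >= 19:40? ✗; end 18:00 <= 17:30? ✗ → no.
Result: none.

none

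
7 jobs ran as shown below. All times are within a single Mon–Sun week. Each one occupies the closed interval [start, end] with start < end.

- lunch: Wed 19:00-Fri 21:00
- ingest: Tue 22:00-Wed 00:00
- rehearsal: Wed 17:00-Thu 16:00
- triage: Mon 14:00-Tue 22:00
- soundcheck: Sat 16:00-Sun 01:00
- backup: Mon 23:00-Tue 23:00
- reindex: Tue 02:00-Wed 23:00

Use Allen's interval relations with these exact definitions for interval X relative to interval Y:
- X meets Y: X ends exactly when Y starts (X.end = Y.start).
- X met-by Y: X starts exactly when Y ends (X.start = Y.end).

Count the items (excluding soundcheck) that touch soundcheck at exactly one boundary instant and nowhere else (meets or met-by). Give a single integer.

Target soundcheck = [Sat 16:00, Sun 01:00].
backup [Mon 23:00, Tue 23:00] → before → no.
ingest [Tue 22:00, Wed 00:00] → before → no.
lunch [Wed 19:00, Fri 21:00] → before → no.
rehearsal [Wed 17:00, Thu 16:00] → before → no.
reindex [Tue 02:00, Wed 23:00] → before → no.
triage [Mon 14:00, Tue 22:00] → before → no.
Total: 0.

0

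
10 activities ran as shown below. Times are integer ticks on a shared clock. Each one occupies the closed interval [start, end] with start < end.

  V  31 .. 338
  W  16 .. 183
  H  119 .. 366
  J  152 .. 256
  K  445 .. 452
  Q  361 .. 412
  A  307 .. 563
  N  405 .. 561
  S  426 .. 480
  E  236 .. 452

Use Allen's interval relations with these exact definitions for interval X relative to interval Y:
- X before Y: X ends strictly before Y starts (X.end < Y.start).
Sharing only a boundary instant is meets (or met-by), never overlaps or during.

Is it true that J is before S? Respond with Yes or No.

J = [152, 256], S = [426, 480].
Actual relation of J to S: before.
Asked whether 'before' holds → Yes.

Yes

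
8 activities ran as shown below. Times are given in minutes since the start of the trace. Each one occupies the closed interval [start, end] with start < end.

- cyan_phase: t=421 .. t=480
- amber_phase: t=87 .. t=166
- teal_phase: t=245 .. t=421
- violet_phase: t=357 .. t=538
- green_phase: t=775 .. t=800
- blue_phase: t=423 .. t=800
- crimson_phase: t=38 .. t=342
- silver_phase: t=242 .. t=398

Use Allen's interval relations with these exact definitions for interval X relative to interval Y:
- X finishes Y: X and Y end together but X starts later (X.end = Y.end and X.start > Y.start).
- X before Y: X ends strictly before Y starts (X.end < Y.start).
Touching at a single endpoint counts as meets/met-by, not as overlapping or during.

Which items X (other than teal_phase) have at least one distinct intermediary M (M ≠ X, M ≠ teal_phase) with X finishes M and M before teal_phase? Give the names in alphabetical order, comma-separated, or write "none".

Target teal_phase = [t=245, t=421].
Intermediaries M with M before teal_phase: amber_phase.
Via amber_phase — items with X finishes amber_phase: none.
Union: none.

none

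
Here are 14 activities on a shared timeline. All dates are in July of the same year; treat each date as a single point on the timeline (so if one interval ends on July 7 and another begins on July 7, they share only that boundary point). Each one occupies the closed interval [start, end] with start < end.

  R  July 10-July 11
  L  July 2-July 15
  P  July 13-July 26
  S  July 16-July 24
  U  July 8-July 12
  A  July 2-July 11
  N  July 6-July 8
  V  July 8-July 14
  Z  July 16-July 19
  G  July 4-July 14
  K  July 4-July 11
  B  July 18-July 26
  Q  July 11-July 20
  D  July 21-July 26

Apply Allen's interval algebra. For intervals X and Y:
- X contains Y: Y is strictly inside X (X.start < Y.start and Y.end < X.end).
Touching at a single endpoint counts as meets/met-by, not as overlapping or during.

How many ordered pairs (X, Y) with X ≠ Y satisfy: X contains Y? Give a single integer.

16

Checking all 182 ordered pairs for relation 'contains'; matching pairs in alphabetical order:
(A, N): A contains N ✓
(G, N): G contains N ✓
(G, R): G contains R ✓
(G, U): G contains U ✓
(K, N): K contains N ✓
(L, G): L contains G ✓
(L, K): L contains K ✓
(L, N): L contains N ✓
(L, R): L contains R ✓
(L, U): L contains U ✓
(L, V): L contains V ✓
(P, S): P contains S ✓
(P, Z): P contains Z ✓
(Q, Z): Q contains Z ✓
(U, R): U contains R ✓
(V, R): V contains R ✓
Count: 16.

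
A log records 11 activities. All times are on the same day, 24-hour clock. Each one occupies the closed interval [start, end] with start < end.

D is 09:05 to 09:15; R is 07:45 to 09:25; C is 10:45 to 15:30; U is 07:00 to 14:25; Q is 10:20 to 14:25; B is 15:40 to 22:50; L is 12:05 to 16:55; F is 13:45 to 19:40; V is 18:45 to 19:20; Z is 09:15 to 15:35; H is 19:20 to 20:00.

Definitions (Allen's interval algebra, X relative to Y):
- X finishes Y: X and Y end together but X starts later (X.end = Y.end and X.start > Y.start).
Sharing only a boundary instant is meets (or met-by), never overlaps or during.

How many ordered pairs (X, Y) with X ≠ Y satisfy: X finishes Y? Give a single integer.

Checking all 110 ordered pairs for relation 'finishes'; matching pairs in alphabetical order:
(Q, U): Q finishes U ✓
Count: 1.

1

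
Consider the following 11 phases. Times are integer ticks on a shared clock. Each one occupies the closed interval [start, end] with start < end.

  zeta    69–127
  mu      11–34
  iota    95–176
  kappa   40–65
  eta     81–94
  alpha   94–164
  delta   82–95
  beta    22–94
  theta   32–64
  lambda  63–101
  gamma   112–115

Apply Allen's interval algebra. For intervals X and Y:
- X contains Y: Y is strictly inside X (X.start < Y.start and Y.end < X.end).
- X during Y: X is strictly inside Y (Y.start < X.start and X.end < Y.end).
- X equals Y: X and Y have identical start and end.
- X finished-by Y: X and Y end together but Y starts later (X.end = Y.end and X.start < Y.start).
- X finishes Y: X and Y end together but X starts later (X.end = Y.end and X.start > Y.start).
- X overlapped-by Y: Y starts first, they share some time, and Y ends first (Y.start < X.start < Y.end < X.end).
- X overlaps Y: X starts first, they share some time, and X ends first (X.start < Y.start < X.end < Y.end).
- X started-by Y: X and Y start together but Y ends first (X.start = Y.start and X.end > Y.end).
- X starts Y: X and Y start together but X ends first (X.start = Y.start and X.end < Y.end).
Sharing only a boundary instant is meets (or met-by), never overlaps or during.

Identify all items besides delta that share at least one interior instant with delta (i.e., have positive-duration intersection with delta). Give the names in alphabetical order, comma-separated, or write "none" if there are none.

Target delta = [82, 95].
alpha [94, 164] → overlapped-by → yes.
beta [22, 94] → overlaps → yes.
eta [81, 94] → overlaps → yes.
gamma [112, 115] → after → no.
iota [95, 176] → met-by → no.
kappa [40, 65] → before → no.
lambda [63, 101] → contains → yes.
mu [11, 34] → before → no.
theta [32, 64] → before → no.
zeta [69, 127] → contains → yes.
Result: alpha, beta, eta, lambda, zeta.

alpha, beta, eta, lambda, zeta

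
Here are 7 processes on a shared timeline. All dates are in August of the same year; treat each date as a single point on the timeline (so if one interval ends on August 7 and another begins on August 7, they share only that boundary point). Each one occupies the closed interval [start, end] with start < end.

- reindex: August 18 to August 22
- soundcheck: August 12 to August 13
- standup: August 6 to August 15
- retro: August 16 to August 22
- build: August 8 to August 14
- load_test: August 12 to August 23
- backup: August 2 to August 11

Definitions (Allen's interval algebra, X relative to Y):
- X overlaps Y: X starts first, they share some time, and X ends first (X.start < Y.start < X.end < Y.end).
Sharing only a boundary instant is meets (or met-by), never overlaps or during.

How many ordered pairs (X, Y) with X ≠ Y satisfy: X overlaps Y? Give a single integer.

Checking all 42 ordered pairs for relation 'overlaps'; matching pairs in alphabetical order:
(backup, build): backup overlaps build ✓
(backup, standup): backup overlaps standup ✓
(build, load_test): build overlaps load_test ✓
(standup, load_test): standup overlaps load_test ✓
Count: 4.

4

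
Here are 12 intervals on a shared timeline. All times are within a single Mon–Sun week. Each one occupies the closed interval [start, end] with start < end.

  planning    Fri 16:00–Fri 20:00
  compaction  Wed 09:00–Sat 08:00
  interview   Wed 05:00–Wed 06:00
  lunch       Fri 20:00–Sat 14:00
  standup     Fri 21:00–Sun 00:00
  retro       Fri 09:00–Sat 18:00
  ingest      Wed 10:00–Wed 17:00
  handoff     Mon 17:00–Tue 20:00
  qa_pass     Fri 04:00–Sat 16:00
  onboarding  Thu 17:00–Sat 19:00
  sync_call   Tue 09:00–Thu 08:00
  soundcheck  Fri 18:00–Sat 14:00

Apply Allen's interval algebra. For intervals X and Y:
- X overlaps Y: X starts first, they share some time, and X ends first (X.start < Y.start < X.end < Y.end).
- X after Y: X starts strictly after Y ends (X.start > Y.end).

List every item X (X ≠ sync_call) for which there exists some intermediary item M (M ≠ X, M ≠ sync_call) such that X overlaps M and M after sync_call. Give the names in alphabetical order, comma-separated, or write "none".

Target sync_call = [Tue 09:00, Thu 08:00].
Intermediaries M with M after sync_call: lunch, onboarding, planning, qa_pass, retro, soundcheck, standup.
Via lunch — items with X overlaps lunch: compaction.
Via onboarding — items with X overlaps onboarding: compaction.
Via planning — items with X overlaps planning: none.
Via qa_pass — items with X overlaps qa_pass: compaction.
Via retro — items with X overlaps retro: compaction, qa_pass.
Via soundcheck — items with X overlaps soundcheck: compaction, planning.
Via standup — items with X overlaps standup: compaction, lunch, onboarding, qa_pass, retro, soundcheck.
Union: compaction, lunch, onboarding, planning, qa_pass, retro, soundcheck.

compaction, lunch, onboarding, planning, qa_pass, retro, soundcheck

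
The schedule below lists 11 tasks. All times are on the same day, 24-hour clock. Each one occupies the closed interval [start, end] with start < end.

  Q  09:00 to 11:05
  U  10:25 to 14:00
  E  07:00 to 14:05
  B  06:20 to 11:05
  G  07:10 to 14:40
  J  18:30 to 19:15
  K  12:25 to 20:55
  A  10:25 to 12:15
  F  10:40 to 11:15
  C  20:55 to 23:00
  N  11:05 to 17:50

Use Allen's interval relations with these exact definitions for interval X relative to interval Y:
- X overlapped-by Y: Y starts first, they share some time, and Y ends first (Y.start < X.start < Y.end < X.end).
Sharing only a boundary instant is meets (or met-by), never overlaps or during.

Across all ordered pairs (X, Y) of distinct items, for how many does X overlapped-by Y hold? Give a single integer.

18

Checking all 110 ordered pairs for relation 'overlapped-by'; matching pairs in alphabetical order:
(A, B): A overlapped-by B ✓
(A, Q): A overlapped-by Q ✓
(E, B): E overlapped-by B ✓
(F, B): F overlapped-by B ✓
(F, Q): F overlapped-by Q ✓
(G, B): G overlapped-by B ✓
(G, E): G overlapped-by E ✓
(K, E): K overlapped-by E ✓
(K, G): K overlapped-by G ✓
(K, N): K overlapped-by N ✓
(K, U): K overlapped-by U ✓
(N, A): N overlapped-by A ✓
(N, E): N overlapped-by E ✓
(N, F): N overlapped-by F ✓
(N, G): N overlapped-by G ✓
(N, U): N overlapped-by U ✓
(U, B): U overlapped-by B ✓
(U, Q): U overlapped-by Q ✓
Count: 18.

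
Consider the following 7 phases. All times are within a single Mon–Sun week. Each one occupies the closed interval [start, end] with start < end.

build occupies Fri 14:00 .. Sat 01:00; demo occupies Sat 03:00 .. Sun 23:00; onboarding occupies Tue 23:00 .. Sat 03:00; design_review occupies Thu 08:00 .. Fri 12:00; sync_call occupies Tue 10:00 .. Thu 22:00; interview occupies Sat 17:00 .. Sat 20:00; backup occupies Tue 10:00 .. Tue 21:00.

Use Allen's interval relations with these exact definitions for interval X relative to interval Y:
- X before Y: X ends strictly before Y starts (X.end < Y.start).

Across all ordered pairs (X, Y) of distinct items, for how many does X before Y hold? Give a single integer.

Checking all 42 ordered pairs for relation 'before'; matching pairs in alphabetical order:
(backup, build): backup before build ✓
(backup, demo): backup before demo ✓
(backup, design_review): backup before design_review ✓
(backup, interview): backup before interview ✓
(backup, onboarding): backup before onboarding ✓
(build, demo): build before demo ✓
(build, interview): build before interview ✓
(design_review, build): design_review before build ✓
(design_review, demo): design_review before demo ✓
(design_review, interview): design_review before interview ✓
(onboarding, interview): onboarding before interview ✓
(sync_call, build): sync_call before build ✓
(sync_call, demo): sync_call before demo ✓
(sync_call, interview): sync_call before interview ✓
Count: 14.

14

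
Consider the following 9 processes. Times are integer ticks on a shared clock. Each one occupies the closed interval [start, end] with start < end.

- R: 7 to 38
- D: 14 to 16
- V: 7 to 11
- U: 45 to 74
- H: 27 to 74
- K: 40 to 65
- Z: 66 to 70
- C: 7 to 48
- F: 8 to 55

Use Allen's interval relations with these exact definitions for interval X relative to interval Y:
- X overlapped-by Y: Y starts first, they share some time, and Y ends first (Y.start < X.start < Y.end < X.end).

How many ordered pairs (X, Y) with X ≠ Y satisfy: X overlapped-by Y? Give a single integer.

11

Checking all 72 ordered pairs for relation 'overlapped-by'; matching pairs in alphabetical order:
(F, C): F overlapped-by C ✓
(F, R): F overlapped-by R ✓
(F, V): F overlapped-by V ✓
(H, C): H overlapped-by C ✓
(H, F): H overlapped-by F ✓
(H, R): H overlapped-by R ✓
(K, C): K overlapped-by C ✓
(K, F): K overlapped-by F ✓
(U, C): U overlapped-by C ✓
(U, F): U overlapped-by F ✓
(U, K): U overlapped-by K ✓
Count: 11.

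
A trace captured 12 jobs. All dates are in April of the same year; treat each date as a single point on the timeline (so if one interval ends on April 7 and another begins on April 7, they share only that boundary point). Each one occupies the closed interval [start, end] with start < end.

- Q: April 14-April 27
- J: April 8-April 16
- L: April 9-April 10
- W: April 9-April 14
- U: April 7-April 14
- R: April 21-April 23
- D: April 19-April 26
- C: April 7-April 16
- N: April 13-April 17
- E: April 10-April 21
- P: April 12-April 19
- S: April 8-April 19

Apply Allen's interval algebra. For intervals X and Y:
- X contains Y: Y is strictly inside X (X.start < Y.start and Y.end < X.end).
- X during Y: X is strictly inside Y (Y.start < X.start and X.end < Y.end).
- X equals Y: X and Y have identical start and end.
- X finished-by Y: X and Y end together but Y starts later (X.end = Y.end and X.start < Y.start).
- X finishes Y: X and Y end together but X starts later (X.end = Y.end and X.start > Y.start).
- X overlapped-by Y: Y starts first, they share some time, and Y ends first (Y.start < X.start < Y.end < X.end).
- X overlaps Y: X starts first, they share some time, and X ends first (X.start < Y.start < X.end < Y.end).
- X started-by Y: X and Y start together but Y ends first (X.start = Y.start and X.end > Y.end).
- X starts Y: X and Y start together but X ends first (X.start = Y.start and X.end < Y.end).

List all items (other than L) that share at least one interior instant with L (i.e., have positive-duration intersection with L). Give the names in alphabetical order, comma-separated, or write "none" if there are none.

C, J, S, U, W

Target L = [April 9, April 10].
C [April 7, April 16] → contains → yes.
D [April 19, April 26] → after → no.
E [April 10, April 21] → met-by → no.
J [April 8, April 16] → contains → yes.
N [April 13, April 17] → after → no.
P [April 12, April 19] → after → no.
Q [April 14, April 27] → after → no.
R [April 21, April 23] → after → no.
S [April 8, April 19] → contains → yes.
U [April 7, April 14] → contains → yes.
W [April 9, April 14] → started-by → yes.
Result: C, J, S, U, W.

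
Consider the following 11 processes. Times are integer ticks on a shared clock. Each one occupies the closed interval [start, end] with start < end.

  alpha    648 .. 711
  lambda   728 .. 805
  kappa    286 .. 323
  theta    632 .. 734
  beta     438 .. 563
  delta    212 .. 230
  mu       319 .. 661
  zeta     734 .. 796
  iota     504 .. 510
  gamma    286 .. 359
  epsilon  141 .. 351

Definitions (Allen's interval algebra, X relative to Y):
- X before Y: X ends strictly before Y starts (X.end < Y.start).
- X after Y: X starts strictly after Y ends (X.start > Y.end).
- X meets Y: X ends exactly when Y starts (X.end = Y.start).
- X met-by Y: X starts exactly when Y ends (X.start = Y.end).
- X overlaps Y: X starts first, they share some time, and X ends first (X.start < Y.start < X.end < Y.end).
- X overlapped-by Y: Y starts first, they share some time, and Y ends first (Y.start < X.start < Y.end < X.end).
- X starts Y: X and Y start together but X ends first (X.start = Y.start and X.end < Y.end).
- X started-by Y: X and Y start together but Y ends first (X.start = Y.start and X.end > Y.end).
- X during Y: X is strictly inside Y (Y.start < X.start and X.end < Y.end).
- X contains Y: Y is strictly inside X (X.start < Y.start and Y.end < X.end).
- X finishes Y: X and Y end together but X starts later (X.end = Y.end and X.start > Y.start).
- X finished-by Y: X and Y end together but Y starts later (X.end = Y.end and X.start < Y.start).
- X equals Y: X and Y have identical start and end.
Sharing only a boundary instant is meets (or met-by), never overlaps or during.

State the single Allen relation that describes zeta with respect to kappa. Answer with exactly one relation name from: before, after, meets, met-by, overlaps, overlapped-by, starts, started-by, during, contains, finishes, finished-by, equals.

zeta = [734, 796]; kappa = [286, 323].
Compare endpoints: zeta.start > kappa.start, zeta.start > kappa.end, zeta.end > kappa.start, zeta.end > kappa.end.
That pattern is 'after'.

after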